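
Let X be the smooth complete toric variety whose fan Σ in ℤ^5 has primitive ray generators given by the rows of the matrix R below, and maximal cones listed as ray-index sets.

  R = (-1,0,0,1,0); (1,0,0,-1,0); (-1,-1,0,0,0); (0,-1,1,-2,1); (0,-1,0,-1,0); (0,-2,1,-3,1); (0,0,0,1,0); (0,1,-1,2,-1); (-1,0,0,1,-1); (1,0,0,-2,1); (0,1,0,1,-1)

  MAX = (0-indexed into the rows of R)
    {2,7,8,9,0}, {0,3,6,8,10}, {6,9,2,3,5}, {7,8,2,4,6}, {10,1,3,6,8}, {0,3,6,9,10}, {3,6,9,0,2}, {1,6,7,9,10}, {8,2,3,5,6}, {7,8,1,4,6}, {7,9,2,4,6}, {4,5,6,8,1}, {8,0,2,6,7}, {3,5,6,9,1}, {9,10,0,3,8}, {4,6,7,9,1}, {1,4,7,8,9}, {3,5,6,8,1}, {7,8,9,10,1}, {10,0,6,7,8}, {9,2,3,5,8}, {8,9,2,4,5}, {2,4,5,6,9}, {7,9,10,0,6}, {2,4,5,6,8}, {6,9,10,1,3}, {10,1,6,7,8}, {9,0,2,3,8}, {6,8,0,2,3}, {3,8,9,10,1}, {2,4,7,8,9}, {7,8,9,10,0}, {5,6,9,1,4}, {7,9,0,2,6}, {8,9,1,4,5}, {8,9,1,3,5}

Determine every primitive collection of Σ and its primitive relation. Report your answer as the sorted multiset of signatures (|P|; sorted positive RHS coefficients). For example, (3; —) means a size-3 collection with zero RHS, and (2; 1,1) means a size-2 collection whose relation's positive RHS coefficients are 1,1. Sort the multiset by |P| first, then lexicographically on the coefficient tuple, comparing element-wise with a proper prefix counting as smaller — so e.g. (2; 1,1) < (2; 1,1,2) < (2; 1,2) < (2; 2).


Δ(Σ) — 11 vertices, 11 min non-faces:

  • {0,1}:  v_{0} + v_{1} = 0 ; sig = (2; —)
  • {3,7}:  v_{3} + v_{7} = 0 ; sig = (2; —)
  • {0,4}:  v_{0} + v_{4} = v_{2} ; sig = (2; 1)
  • {1,2}:  v_{1} + v_{2} = v_{4} ; sig = (2; 1)
  • {2,10}:  v_{2} + v_{10} = v_{8} ; sig = (2; 1)
  • {3,4}:  v_{3} + v_{4} = v_{5} ; sig = (2; 1)
  • {5,7}:  v_{5} + v_{7} = v_{4} ; sig = (2; 1)
  • {0,5}:  v_{0} + v_{5} = v_{2} + v_{3} ; sig = (2; 1,1)
  • {4,10}:  v_{4} + v_{10} = v_{1} + v_{8} ; sig = (2; 1,1)
  • {5,10}:  v_{5} + v_{10} = v_{1} + v_{3} + v_{8} ; sig = (2; 1,1,1)
  • {6,8,9}:  v_{6} + v_{8} + v_{9} = 0 ; sig = (3; —)

Hence PRS(X_Σ) =
{ (2; —) ×2,  (2; 1) ×5,  (2; 1,1) ×2,  (2; 1,1,1),  (3; —) }


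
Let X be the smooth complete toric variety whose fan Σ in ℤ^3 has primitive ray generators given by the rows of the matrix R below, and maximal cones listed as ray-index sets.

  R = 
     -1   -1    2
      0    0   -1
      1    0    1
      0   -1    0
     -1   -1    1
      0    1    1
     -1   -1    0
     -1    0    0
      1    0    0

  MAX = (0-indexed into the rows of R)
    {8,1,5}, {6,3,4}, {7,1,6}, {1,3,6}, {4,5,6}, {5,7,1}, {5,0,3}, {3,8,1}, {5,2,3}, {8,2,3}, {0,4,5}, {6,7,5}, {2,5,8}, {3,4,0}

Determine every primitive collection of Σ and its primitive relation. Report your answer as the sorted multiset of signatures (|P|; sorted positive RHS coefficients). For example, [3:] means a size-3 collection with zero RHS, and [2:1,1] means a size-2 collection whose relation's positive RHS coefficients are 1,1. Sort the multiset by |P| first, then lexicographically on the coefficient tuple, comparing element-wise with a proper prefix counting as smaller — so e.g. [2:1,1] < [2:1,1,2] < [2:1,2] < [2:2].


Primitive collections (20):

  P={7,8}:  v_{7} + v_{8} = 0  ⟹  sig = [2:]
  P={0,1}:  v_{0} + v_{1} = v_{4}  ⟹  sig = [2:1]
  P={1,2}:  v_{1} + v_{2} = v_{8}  ⟹  sig = [2:1]
  P={1,4}:  v_{1} + v_{4} = v_{6}  ⟹  sig = [2:1]
  P={3,7}:  v_{3} + v_{7} = v_{6}  ⟹  sig = [2:1]
  P={6,8}:  v_{6} + v_{8} = v_{3}  ⟹  sig = [2:1]
  P={2,7}:  v_{2} + v_{7} = v_{3} + v_{5}  ⟹  sig = [2:1,1]
  P={0,7}:  v_{0} + v_{7} = v_{4} + v_{5} + v_{6}  ⟹  sig = [2:1,1,1]
  P={2,6}:  v_{2} + v_{6} = 2·v_{3} + v_{5}  ⟹  sig = [2:1,2]
  P={4,7}:  v_{4} + v_{7} = v_{5} + 2·v_{6}  ⟹  sig = [2:1,2]
  P={4,8}:  v_{4} + v_{8} = 2·v_{3} + v_{5}  ⟹  sig = [2:1,2]
  P={0,6}:  v_{0} + v_{6} = 2·v_{4}  ⟹  sig = [2:2]
  P={0,8}:  v_{0} + v_{8} = 3·v_{3} + 2·v_{5}  ⟹  sig = [2:2,3]
  P={2,4}:  v_{2} + v_{4} = 3·v_{3} + 2·v_{5}  ⟹  sig = [2:2,3]
  P={0,2}:  v_{0} + v_{2} = 4·v_{3} + 3·v_{5}  ⟹  sig = [2:3,4]
  P={1,3,5}:  v_{1} + v_{3} + v_{5} = 0  ⟹  sig = [3:]
  P={1,5,6}:  v_{1} + v_{5} + v_{6} = v_{7}  ⟹  sig = [3:1]
  P={3,4,5}:  v_{3} + v_{4} + v_{5} = v_{0}  ⟹  sig = [3:1]
  P={3,5,6}:  v_{3} + v_{5} + v_{6} = v_{4}  ⟹  sig = [3:1]
  P={3,5,8}:  v_{3} + v_{5} + v_{8} = v_{2}  ⟹  sig = [3:1]

Signatures (|P|; sorted positive RHS coefficients), sorted:
[[2:], [2:1], [2:1], [2:1], [2:1], [2:1], [2:1,1], [2:1,1,1], [2:1,2], [2:1,2], [2:1,2], [2:2], [2:2,3], [2:2,3], [2:3,4], [3:], [3:1], [3:1], [3:1], [3:1]]


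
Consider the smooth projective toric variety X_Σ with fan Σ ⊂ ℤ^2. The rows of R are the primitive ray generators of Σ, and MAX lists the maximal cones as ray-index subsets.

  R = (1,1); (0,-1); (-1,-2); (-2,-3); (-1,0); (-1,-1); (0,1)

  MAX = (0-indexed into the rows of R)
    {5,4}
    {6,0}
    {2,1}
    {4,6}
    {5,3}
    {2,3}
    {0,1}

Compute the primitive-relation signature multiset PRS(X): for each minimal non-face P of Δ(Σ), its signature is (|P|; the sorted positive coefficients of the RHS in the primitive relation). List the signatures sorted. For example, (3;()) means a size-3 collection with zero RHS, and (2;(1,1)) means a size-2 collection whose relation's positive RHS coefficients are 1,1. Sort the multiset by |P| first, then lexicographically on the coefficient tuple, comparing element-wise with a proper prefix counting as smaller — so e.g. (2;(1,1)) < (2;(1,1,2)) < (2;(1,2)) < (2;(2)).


The 14 primitive collections of Σ (r=7, n=2):

  P = {0,5}:  v_{0} + v_{5} = 0 — sig = (2;())
  P = {1,6}:  v_{1} + v_{6} = 0 — sig = (2;())
  P = {0,2}:  v_{0} + v_{2} = v_{1} — sig = (2;(1))
  P = {0,3}:  v_{0} + v_{3} = v_{2} — sig = (2;(1))
  P = {0,4}:  v_{0} + v_{4} = v_{6} — sig = (2;(1))
  P = {1,4}:  v_{1} + v_{4} = v_{5} — sig = (2;(1))
  P = {1,5}:  v_{1} + v_{5} = v_{2} — sig = (2;(1))
  P = {2,5}:  v_{2} + v_{5} = v_{3} — sig = (2;(1))
  P = {2,6}:  v_{2} + v_{6} = v_{5} — sig = (2;(1))
  P = {5,6}:  v_{5} + v_{6} = v_{4} — sig = (2;(1))
  P = {1,3}:  v_{1} + v_{3} = 2·v_{2} — sig = (2;(2))
  P = {2,4}:  v_{2} + v_{4} = 2·v_{5} — sig = (2;(2))
  P = {3,6}:  v_{3} + v_{6} = 2·v_{5} — sig = (2;(2))
  P = {3,4}:  v_{3} + v_{4} = 3·v_{5} — sig = (2;(3))

Signatures (|P|; sorted positive RHS coefficients), sorted:
    (2;())
    (2;())
    (2;(1))
    (2;(1))
    (2;(1))
    (2;(1))
    (2;(1))
    (2;(1))
    (2;(1))
    (2;(1))
    (2;(2))
    (2;(2))
    (2;(2))
    (2;(3))


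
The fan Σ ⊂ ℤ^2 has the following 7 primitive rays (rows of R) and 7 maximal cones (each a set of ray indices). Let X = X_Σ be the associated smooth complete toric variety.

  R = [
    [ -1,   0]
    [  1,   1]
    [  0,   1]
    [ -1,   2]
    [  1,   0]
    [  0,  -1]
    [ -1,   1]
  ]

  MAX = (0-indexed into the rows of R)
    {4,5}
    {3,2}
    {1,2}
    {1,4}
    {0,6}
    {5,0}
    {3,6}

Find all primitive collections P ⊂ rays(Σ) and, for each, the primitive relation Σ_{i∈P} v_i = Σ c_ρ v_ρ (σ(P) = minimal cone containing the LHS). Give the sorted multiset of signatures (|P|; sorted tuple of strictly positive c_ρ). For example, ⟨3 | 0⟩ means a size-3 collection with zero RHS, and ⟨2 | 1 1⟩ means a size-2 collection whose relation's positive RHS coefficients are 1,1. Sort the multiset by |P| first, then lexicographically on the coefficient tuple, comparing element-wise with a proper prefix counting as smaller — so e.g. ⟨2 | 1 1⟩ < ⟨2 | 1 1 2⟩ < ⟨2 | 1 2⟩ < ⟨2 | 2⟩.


The 14 primitive collections of Σ (r=7, n=2):

  P={0,4}:  v_{0} + v_{4} = 0 — sig = ⟨2 | 0⟩
  P={2,5}:  v_{2} + v_{5} = 0 — sig = ⟨2 | 0⟩
  P={0,1}:  v_{0} + v_{1} = v_{2} — sig = ⟨2 | 1⟩
  P={0,2}:  v_{0} + v_{2} = v_{6} — sig = ⟨2 | 1⟩
  P={1,5}:  v_{1} + v_{5} = v_{4} — sig = ⟨2 | 1⟩
  P={2,4}:  v_{2} + v_{4} = v_{1} — sig = ⟨2 | 1⟩
  P={2,6}:  v_{2} + v_{6} = v_{3} — sig = ⟨2 | 1⟩
  P={3,5}:  v_{3} + v_{5} = v_{6} — sig = ⟨2 | 1⟩
  P={4,6}:  v_{4} + v_{6} = v_{2} — sig = ⟨2 | 1⟩
  P={5,6}:  v_{5} + v_{6} = v_{0} — sig = ⟨2 | 1⟩
  P={0,3}:  v_{0} + v_{3} = 2·v_{6} — sig = ⟨2 | 2⟩
  P={1,6}:  v_{1} + v_{6} = 2·v_{2} — sig = ⟨2 | 2⟩
  P={3,4}:  v_{3} + v_{4} = 2·v_{2} — sig = ⟨2 | 2⟩
  P={1,3}:  v_{1} + v_{3} = 3·v_{2} — sig = ⟨2 | 3⟩

Sorted signature multiset PRS(X):
{ ⟨2 | 0⟩ ×2,  ⟨2 | 1⟩ ×8,  ⟨2 | 2⟩ ×3,  ⟨2 | 3⟩ }


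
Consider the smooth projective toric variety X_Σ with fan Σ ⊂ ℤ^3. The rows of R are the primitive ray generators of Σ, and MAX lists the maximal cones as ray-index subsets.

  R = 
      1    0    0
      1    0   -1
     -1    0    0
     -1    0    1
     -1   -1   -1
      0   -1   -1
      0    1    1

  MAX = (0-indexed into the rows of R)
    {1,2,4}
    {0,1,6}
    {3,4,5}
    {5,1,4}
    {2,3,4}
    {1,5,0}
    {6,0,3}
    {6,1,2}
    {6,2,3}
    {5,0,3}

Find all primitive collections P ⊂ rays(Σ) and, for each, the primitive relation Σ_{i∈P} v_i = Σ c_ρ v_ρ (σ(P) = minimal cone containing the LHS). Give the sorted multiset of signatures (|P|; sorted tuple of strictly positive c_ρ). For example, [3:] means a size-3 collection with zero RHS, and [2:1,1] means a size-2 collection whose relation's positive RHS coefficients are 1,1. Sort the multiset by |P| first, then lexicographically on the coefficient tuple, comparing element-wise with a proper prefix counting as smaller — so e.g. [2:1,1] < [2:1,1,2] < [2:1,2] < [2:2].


Minimal non-faces — 6 found among 7 rays, 10 max cones:

  • {0,2}:  v_{0} + v_{2} = 0  ⇒ sig = [2:]
  • {1,3}:  v_{1} + v_{3} = 0  ⇒ sig = [2:]
  • {5,6}:  v_{5} + v_{6} = 0  ⇒ sig = [2:]
  • {0,4}:  v_{0} + v_{4} = v_{5}  ⇒ sig = [2:1]
  • {2,5}:  v_{2} + v_{5} = v_{4}  ⇒ sig = [2:1]
  • {4,6}:  v_{4} + v_{6} = v_{2}  ⇒ sig = [2:1]

Hence PRS(X_Σ) =
    [2:]
    [2:]
    [2:]
    [2:1]
    [2:1]
    [2:1]


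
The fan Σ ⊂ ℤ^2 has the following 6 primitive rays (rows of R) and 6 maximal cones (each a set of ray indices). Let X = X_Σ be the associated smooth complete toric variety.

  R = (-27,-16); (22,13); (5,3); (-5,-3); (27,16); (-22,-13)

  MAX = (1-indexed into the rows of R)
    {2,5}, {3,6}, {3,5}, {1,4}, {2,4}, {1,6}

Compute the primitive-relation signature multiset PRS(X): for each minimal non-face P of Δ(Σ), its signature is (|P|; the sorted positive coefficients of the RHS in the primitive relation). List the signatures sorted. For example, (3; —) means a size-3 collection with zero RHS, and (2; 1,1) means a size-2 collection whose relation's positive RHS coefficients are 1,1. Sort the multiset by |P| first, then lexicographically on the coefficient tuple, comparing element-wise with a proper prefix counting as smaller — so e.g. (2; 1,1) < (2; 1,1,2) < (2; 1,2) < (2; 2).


9 collections generate NE(X_Σ); each relation:

  • {1,5}:  v_{1} + v_{5} = 0  ⟹  sig = (2; —)
  • {2,6}:  v_{2} + v_{6} = 0  ⟹  sig = (2; —)
  • {3,4}:  v_{3} + v_{4} = 0  ⟹  sig = (2; —)
  • {1,2}:  v_{1} + v_{2} = v_{4}  ⟹  sig = (2; 1)
  • {1,3}:  v_{1} + v_{3} = v_{6}  ⟹  sig = (2; 1)
  • {2,3}:  v_{2} + v_{3} = v_{5}  ⟹  sig = (2; 1)
  • {4,5}:  v_{4} + v_{5} = v_{2}  ⟹  sig = (2; 1)
  • {4,6}:  v_{4} + v_{6} = v_{1}  ⟹  sig = (2; 1)
  • {5,6}:  v_{5} + v_{6} = v_{3}  ⟹  sig = (2; 1)

Hence PRS(X_Σ) =
    |P|=2: 9 collections, coeffs (), (), (), (1), (1), (1), (1), (1), (1)


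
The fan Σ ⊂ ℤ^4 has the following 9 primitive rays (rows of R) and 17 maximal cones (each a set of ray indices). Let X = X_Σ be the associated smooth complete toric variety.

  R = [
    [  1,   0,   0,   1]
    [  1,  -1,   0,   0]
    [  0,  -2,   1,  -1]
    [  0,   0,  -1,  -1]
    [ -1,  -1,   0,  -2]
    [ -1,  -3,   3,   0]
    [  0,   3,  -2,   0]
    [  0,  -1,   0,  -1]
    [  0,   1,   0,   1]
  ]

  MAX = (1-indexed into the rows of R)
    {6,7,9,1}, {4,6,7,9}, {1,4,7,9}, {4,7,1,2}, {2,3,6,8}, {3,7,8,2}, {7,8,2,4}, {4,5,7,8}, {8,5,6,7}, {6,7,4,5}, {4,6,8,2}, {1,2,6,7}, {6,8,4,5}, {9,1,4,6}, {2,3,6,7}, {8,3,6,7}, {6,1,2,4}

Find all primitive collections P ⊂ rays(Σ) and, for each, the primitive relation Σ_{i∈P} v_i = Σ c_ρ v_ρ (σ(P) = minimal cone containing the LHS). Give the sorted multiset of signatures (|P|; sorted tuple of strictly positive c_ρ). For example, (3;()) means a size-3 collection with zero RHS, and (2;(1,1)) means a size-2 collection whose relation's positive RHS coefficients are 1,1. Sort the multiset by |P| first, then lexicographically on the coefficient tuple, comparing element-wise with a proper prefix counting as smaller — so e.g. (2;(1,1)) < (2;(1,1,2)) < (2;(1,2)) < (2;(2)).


Primitive collections (14):

  {8,9}:  v_{8} + v_{9} = 0  →  sig = (2;())
  {1,5}:  v_{1} + v_{5} = v_{8}  →  sig = (2;(1))
  {1,8}:  v_{1} + v_{8} = v_{2}  →  sig = (2;(1))
  {2,9}:  v_{2} + v_{9} = v_{1}  →  sig = (2;(1))
  {3,9}:  v_{3} + v_{9} = v_{2} + v_{6} + v_{7}  →  sig = (2;(1,1,1))
  {5,9}:  v_{5} + v_{9} = v_{4} + v_{6} + v_{7}  →  sig = (2;(1,1,1))
  {1,3}:  v_{1} + v_{3} = 2·v_{2} + v_{6} + v_{7}  →  sig = (2;(1,1,2))
  {3,5}:  v_{3} + v_{5} = v_{6} + v_{7} + 3·v_{8}  →  sig = (2;(1,1,3))
  {2,5}:  v_{2} + v_{5} = 2·v_{8}  →  sig = (2;(2))
  {3,4}:  v_{3} + v_{4} = 2·v_{8}  →  sig = (2;(2))
  {1,4,6,7}:  v_{1} + v_{4} + v_{6} + v_{7} = 0  →  sig = (4;())
  {2,4,6,7}:  v_{2} + v_{4} + v_{6} + v_{7} = v_{8}  →  sig = (4;(1))
  {2,6,7,8}:  v_{2} + v_{6} + v_{7} + v_{8} = v_{3}  →  sig = (4;(1))
  {4,6,7,8}:  v_{4} + v_{6} + v_{7} + v_{8} = v_{5}  →  sig = (4;(1))

Hence PRS(X_Σ) =
    (2;())
    (2;(1))
    (2;(1))
    (2;(1))
    (2;(1,1,1))
    (2;(1,1,1))
    (2;(1,1,2))
    (2;(1,1,3))
    (2;(2))
    (2;(2))
    (4;())
    (4;(1))
    (4;(1))
    (4;(1))


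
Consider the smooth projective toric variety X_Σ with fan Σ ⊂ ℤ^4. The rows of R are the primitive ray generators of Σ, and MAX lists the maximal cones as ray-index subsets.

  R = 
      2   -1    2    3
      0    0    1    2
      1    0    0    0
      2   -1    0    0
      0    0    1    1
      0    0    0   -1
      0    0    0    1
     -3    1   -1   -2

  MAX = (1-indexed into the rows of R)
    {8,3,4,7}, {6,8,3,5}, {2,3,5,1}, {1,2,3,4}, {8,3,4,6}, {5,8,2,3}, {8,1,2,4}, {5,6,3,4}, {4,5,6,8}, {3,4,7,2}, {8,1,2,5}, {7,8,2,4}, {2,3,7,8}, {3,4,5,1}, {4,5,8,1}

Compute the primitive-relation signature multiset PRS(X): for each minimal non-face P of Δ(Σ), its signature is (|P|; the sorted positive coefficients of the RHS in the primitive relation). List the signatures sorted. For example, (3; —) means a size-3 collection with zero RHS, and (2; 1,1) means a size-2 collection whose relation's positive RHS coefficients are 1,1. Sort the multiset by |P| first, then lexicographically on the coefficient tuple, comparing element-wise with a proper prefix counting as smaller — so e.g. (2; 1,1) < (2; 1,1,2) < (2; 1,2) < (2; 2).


Δ(Σ) — 8 vertices, 9 min non-faces:

  P = {6,7}:  v_{6} + v_{7} = 0  →  sig = (2; —)
  P = {2,6}:  v_{2} + v_{6} = v_{5}  →  sig = (2; 1)
  P = {5,7}:  v_{5} + v_{7} = v_{2}  →  sig = (2; 1)
  P = {1,6}:  v_{1} + v_{6} = v_{4} + 2·v_{5}  →  sig = (2; 1,2)
  P = {1,7}:  v_{1} + v_{7} = 2·v_{2} + v_{4}  →  sig = (2; 1,2)
  P = {1,3,8}:  v_{1} + v_{3} + v_{8} = v_{5}  →  sig = (3; 1)
  P = {2,4,5}:  v_{2} + v_{4} + v_{5} = v_{1}  →  sig = (3; 1)
  P = {2,3,4,8}:  v_{2} + v_{3} + v_{4} + v_{8} = 0  →  sig = (4; —)
  P = {3,4,5,8}:  v_{3} + v_{4} + v_{5} + v_{8} = v_{6}  →  sig = (4; 1)

so the primitive-relation signature multiset is
[(2; —), (2; 1), (2; 1), (2; 1,2), (2; 1,2), (3; 1), (3; 1), (4; —), (4; 1)]


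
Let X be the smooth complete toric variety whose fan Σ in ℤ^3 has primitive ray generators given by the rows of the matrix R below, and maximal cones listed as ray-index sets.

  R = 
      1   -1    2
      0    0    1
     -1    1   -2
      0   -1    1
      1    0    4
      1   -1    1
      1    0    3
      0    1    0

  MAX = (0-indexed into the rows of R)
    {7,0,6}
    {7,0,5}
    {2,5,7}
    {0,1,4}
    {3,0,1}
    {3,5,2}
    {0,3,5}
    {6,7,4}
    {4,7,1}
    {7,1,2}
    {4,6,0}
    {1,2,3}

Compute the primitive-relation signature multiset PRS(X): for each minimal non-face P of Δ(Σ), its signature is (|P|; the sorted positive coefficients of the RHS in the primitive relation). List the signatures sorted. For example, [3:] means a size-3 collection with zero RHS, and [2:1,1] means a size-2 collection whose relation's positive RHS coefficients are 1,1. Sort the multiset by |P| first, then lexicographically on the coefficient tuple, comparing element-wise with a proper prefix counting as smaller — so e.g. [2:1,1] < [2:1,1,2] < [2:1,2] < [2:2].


|primitive collections| = 12. Relations:

  {0,2}:  v_{0} + v_{2} = 0  →  sig = [2:]
  {1,5}:  v_{1} + v_{5} = v_{0}  →  sig = [2:1]
  {1,6}:  v_{1} + v_{6} = v_{4}  →  sig = [2:1]
  {3,7}:  v_{3} + v_{7} = v_{1}  →  sig = [2:1]
  {2,6}:  v_{2} + v_{6} = v_{1} + v_{7}  →  sig = [2:1,1]
  {4,5}:  v_{4} + v_{5} = v_{0} + v_{6}  →  sig = [2:1,1]
  {2,4}:  v_{2} + v_{4} = 2·v_{1} + v_{7}  →  sig = [2:1,2]
  {3,6}:  v_{3} + v_{6} = v_{0} + 2·v_{1}  →  sig = [2:1,2]
  {5,6}:  v_{5} + v_{6} = 2·v_{0} + v_{7}  →  sig = [2:1,2]
  {3,4}:  v_{3} + v_{4} = v_{0} + 3·v_{1}  →  sig = [2:1,3]
  {0,1,7}:  v_{0} + v_{1} + v_{7} = v_{6}  →  sig = [3:1]
  {0,4,7}:  v_{0} + v_{4} + v_{7} = 2·v_{6}  →  sig = [3:2]

so the primitive-relation signature multiset is
[[2:], [2:1], [2:1], [2:1], [2:1,1], [2:1,1], [2:1,2], [2:1,2], [2:1,2], [2:1,3], [3:1], [3:2]]


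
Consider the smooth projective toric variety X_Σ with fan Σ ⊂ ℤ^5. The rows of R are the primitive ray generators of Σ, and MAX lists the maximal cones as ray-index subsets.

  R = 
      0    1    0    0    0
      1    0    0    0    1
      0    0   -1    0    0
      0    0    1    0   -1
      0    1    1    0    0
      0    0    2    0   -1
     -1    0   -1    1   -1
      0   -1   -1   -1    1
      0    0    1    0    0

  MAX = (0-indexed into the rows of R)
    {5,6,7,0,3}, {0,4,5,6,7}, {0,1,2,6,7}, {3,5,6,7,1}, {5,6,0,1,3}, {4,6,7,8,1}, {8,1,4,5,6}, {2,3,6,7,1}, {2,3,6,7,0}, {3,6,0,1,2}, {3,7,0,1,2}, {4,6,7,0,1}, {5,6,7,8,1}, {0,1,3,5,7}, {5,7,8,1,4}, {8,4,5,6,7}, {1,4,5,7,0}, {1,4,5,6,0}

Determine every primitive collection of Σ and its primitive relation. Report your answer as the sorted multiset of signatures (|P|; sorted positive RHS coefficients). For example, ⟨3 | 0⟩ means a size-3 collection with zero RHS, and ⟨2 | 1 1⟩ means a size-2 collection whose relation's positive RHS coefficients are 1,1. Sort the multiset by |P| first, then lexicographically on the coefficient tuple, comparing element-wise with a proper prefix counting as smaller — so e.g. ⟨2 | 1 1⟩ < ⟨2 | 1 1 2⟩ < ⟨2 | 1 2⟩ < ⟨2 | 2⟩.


9 collections generate NE(X_Σ); each relation:

  P = {2,8}:  v_{2} + v_{8} = 0  →  sig = ⟨2 | 0⟩
  P = {0,8}:  v_{0} + v_{8} = v_{4}  →  sig = ⟨2 | 1⟩
  P = {2,4}:  v_{2} + v_{4} = v_{0}  →  sig = ⟨2 | 1⟩
  P = {2,5}:  v_{2} + v_{5} = v_{3}  →  sig = ⟨2 | 1⟩
  P = {3,8}:  v_{3} + v_{8} = v_{5}  →  sig = ⟨2 | 1⟩
  P = {3,4}:  v_{3} + v_{4} = v_{0} + v_{5}  →  sig = ⟨2 | 1 1⟩
  P = {0,1,5,6,7}:  v_{0} + v_{1} + v_{5} + v_{6} + v_{7} = 0  →  sig = ⟨5 | 0⟩
  P = {0,1,3,6,7}:  v_{0} + v_{1} + v_{3} + v_{6} + v_{7} = v_{2}  →  sig = ⟨5 | 1⟩
  P = {1,4,5,6,7}:  v_{1} + v_{4} + v_{5} + v_{6} + v_{7} = v_{8}  →  sig = ⟨5 | 1⟩

Hence PRS(X_Σ) =
{ ⟨2 | 0⟩,  ⟨2 | 1⟩ ×4,  ⟨2 | 1 1⟩,  ⟨5 | 0⟩,  ⟨5 | 1⟩ ×2 }


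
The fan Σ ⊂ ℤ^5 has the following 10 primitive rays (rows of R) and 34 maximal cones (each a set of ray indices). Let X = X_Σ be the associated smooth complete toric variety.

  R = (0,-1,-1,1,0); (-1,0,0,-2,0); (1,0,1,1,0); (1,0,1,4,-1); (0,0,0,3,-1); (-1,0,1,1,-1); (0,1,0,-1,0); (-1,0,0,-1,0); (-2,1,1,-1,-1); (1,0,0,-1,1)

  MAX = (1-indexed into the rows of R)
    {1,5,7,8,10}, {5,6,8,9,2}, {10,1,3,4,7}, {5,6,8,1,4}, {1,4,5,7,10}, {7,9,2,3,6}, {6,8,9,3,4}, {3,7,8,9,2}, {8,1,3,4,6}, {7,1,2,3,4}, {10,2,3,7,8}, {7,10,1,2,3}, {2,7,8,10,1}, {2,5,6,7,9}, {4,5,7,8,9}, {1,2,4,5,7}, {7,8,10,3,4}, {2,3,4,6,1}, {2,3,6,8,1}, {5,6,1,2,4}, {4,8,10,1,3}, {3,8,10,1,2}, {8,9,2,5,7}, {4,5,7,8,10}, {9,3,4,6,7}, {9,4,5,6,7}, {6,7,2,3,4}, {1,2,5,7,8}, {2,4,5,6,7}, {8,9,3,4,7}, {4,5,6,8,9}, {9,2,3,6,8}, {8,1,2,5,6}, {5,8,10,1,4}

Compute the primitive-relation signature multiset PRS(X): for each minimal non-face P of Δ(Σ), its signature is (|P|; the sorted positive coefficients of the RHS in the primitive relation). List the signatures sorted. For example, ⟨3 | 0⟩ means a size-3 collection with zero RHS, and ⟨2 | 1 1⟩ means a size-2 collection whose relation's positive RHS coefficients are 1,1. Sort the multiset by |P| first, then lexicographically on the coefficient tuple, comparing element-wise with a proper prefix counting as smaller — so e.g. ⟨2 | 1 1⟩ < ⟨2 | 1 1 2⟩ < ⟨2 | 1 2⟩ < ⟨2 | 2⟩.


12 collections generate NE(X_Σ); each relation:

  • {3,5}:  v_{3} + v_{5} = v_{4}  →  sig = ⟨2 | 1⟩
  • {6,10}:  v_{6} + v_{10} = v_{3} + v_{8}  →  sig = ⟨2 | 1 1⟩
  • {1,9}:  v_{1} + v_{9} = v_{2} + v_{5} + v_{8}  →  sig = ⟨2 | 1 1 1⟩
  • {9,10}:  v_{9} + v_{10} = v_{3} + v_{7} + 2·v_{8}  →  sig = ⟨2 | 1 1 2⟩
  • {2,5,10}:  v_{2} + v_{5} + v_{10} = 0  →  sig = ⟨3 | 0⟩
  • {2,4,8}:  v_{2} + v_{4} + v_{8} = v_{6}  →  sig = ⟨3 | 1⟩
  • {2,4,10}:  v_{2} + v_{4} + v_{10} = v_{3}  →  sig = ⟨3 | 1⟩
  • {6,7,8}:  v_{6} + v_{7} + v_{8} = v_{9}  →  sig = ⟨3 | 1⟩
  • {1,6,7}:  v_{1} + v_{6} + v_{7} = v_{2} + v_{5}  →  sig = ⟨3 | 1 1⟩
  • {2,4,9}:  v_{2} + v_{4} + v_{9} = 2·v_{6} + v_{7}  →  sig = ⟨3 | 1 2⟩
  • {1,3,7,8}:  v_{1} + v_{3} + v_{7} + v_{8} = 0  →  sig = ⟨4 | 0⟩
  • {1,4,7,8}:  v_{1} + v_{4} + v_{7} + v_{8} = v_{5}  →  sig = ⟨4 | 1⟩

Signatures (|P|; sorted positive RHS coefficients), sorted:
{ ⟨2 | 1⟩,  ⟨2 | 1 1⟩,  ⟨2 | 1 1 1⟩,  ⟨2 | 1 1 2⟩,  ⟨3 | 0⟩,  ⟨3 | 1⟩ ×3,  ⟨3 | 1 1⟩,  ⟨3 | 1 2⟩,  ⟨4 | 0⟩,  ⟨4 | 1⟩ }


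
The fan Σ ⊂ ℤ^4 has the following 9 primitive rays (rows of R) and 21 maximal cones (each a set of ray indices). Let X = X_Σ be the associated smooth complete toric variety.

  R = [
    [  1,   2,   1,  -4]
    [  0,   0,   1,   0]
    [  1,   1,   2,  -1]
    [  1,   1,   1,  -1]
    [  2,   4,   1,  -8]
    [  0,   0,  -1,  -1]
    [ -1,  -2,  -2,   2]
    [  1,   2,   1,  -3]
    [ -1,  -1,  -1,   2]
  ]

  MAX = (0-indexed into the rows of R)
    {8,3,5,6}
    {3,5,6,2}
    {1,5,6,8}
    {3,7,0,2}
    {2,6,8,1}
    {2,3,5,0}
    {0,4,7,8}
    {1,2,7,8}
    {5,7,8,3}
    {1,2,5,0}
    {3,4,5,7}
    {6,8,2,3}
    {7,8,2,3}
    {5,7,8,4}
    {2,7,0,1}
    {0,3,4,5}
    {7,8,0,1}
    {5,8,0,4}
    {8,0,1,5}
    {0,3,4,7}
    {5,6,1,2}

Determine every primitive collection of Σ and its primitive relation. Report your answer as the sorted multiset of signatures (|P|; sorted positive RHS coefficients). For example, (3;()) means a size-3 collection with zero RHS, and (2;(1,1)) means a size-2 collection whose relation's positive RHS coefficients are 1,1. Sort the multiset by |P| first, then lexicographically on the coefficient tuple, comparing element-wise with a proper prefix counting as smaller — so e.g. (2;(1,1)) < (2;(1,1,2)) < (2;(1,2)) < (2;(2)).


The 13 primitive collections of Σ (r=9, n=4):

  P = {1,3}:  v_{1} + v_{3} = v_{2} ; sig = (2;(1))
  P = {6,7}:  v_{6} + v_{7} = v_{5} ; sig = (2;(1))
  P = {0,6}:  v_{0} + v_{6} = v_{1} + 2·v_{5} ; sig = (2;(1,2))
  P = {2,4}:  v_{2} + v_{4} = 2·v_{0} + v_{3} ; sig = (2;(1,2))
  P = {4,6}:  v_{4} + v_{6} = v_{0} + 2·v_{5} ; sig = (2;(1,2))
  P = {1,4}:  v_{1} + v_{4} = 2·v_{0} ; sig = (2;(2))
  P = {2,5,8}:  v_{2} + v_{5} + v_{8} = 0 ; sig = (3;())
  P = {0,3,8}:  v_{0} + v_{3} + v_{8} = v_{7} ; sig = (3;(1))
  P = {0,5,7}:  v_{0} + v_{5} + v_{7} = v_{4} ; sig = (3;(1))
  P = {1,5,7}:  v_{1} + v_{5} + v_{7} = v_{0} ; sig = (3;(1))
  P = {0,2,8}:  v_{0} + v_{2} + v_{8} = v_{1} + v_{7} ; sig = (3;(1,1))
  P = {2,5,7}:  v_{2} + v_{5} + v_{7} = v_{0} + v_{3} ; sig = (3;(1,1))
  P = {3,4,8}:  v_{3} + v_{4} + v_{8} = v_{5} + 2·v_{7} ; sig = (3;(1,2))

so the primitive-relation signature multiset is
[(2;(1)), (2;(1)), (2;(1,2)), (2;(1,2)), (2;(1,2)), (2;(2)), (3;()), (3;(1)), (3;(1)), (3;(1)), (3;(1,1)), (3;(1,1)), (3;(1,2))]


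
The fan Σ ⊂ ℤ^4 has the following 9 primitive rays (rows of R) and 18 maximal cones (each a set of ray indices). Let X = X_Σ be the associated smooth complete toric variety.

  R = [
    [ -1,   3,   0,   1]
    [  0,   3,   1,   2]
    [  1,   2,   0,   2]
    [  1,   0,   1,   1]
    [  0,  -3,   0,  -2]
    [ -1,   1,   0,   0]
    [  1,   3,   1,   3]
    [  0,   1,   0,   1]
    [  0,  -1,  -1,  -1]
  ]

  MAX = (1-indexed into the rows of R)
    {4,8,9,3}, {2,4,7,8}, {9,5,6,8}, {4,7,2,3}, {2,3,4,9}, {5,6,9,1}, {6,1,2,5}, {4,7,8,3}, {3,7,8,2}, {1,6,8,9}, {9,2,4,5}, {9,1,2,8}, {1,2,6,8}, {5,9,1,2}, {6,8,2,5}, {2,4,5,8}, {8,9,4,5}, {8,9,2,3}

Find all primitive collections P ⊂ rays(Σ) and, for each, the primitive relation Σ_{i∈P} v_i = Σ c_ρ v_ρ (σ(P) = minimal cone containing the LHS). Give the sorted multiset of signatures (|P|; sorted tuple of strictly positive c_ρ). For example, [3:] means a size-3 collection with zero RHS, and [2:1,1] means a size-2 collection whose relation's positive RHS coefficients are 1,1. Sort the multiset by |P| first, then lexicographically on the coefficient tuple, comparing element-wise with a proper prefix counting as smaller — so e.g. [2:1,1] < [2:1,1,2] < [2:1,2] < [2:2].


14 minimal non-faces of Δ(Σ) (on 9 rays):

  P={1,4}:  v_{1} + v_{4} = v_{2}  ⇒ sig = [2:1]
  P={5,7}:  v_{5} + v_{7} = v_{4}  ⇒ sig = [2:1]
  P={7,9}:  v_{7} + v_{9} = v_{3}  ⇒ sig = [2:1]
  P={3,5}:  v_{3} + v_{5} = v_{4} + v_{9}  ⇒ sig = [2:1,1]
  P={6,7}:  v_{6} + v_{7} = v_{2} + v_{8}  ⇒ sig = [2:1,1]
  P={3,6}:  v_{3} + v_{6} = v_{2} + v_{8} + v_{9}  ⇒ sig = [2:1,1,1]
  P={4,6}:  v_{4} + v_{6} = v_{2} + v_{5} + v_{8}  ⇒ sig = [2:1,1,1]
  P={1,7}:  v_{1} + v_{7} = 2·v_{2} + v_{8} + v_{9}  ⇒ sig = [2:1,1,2]
  P={1,3}:  v_{1} + v_{3} = 2·v_{2} + v_{8} + 2·v_{9}  ⇒ sig = [2:1,2,2]
  P={1,5,8}:  v_{1} + v_{5} + v_{8} = v_{6}  ⇒ sig = [3:1]
  P={2,6,9}:  v_{2} + v_{6} + v_{9} = v_{1}  ⇒ sig = [3:1]
  P={2,5,8,9}:  v_{2} + v_{5} + v_{8} + v_{9} = 0  ⇒ sig = [4:]
  P={2,4,8,9}:  v_{2} + v_{4} + v_{8} + v_{9} = v_{7}  ⇒ sig = [4:1]
  P={2,3,4,8}:  v_{2} + v_{3} + v_{4} + v_{8} = 2·v_{7}  ⇒ sig = [4:2]

Hence PRS(X_Σ) =
[[2:1], [2:1], [2:1], [2:1,1], [2:1,1], [2:1,1,1], [2:1,1,1], [2:1,1,2], [2:1,2,2], [3:1], [3:1], [4:], [4:1], [4:2]]


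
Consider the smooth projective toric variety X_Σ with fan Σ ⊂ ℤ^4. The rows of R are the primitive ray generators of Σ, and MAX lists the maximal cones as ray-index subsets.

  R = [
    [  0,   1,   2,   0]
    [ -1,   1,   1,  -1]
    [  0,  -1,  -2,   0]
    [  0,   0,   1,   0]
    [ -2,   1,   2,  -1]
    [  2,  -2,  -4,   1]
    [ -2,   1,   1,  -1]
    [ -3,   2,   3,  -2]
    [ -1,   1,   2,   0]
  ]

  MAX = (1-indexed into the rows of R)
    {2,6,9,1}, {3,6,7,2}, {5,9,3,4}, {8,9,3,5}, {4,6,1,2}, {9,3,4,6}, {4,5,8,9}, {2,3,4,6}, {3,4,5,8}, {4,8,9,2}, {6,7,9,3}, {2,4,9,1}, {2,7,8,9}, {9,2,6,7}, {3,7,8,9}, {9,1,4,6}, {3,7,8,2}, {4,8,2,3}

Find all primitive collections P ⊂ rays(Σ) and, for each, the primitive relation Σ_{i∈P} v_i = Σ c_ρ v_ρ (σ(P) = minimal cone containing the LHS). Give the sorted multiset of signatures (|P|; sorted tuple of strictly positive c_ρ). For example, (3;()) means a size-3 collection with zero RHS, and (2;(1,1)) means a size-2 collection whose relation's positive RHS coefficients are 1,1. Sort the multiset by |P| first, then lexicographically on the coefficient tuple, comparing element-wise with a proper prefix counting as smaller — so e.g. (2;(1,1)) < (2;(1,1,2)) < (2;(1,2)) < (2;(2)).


Minimal non-faces — 12 found among 9 rays, 18 max cones:

  • {1,3}:  v_{1} + v_{3} = 0 — sig = (2;())
  • {2,5}:  v_{2} + v_{5} = v_{8} — sig = (2;(1))
  • {4,7}:  v_{4} + v_{7} = v_{5} — sig = (2;(1))
  • {5,6}:  v_{5} + v_{6} = v_{3} — sig = (2;(1))
  • {1,7}:  v_{1} + v_{7} = v_{2} + v_{9} — sig = (2;(1,1))
  • {6,8}:  v_{6} + v_{8} = v_{2} + v_{3} — sig = (2;(1,1))
  • {1,5}:  v_{1} + v_{5} = v_{2} + v_{4} + v_{9} — sig = (2;(1,1,1))
  • {5,7}:  v_{5} + v_{7} = v_{3} + v_{8} + v_{9} — sig = (2;(1,1,1))
  • {1,8}:  v_{1} + v_{8} = 2·v_{2} + v_{4} + v_{9} — sig = (2;(1,1,2))
  • {2,3,9}:  v_{2} + v_{3} + v_{9} = v_{7} — sig = (3;(1))
  • {2,4,6,9}:  v_{2} + v_{4} + v_{6} + v_{9} = 0 — sig = (4;())
  • {3,4,8,9}:  v_{3} + v_{4} + v_{8} + v_{9} = 2·v_{5} — sig = (4;(2))

Signatures (|P|; sorted positive RHS coefficients), sorted:
[(2;()), (2;(1)), (2;(1)), (2;(1)), (2;(1,1)), (2;(1,1)), (2;(1,1,1)), (2;(1,1,1)), (2;(1,1,2)), (3;(1)), (4;()), (4;(2))]


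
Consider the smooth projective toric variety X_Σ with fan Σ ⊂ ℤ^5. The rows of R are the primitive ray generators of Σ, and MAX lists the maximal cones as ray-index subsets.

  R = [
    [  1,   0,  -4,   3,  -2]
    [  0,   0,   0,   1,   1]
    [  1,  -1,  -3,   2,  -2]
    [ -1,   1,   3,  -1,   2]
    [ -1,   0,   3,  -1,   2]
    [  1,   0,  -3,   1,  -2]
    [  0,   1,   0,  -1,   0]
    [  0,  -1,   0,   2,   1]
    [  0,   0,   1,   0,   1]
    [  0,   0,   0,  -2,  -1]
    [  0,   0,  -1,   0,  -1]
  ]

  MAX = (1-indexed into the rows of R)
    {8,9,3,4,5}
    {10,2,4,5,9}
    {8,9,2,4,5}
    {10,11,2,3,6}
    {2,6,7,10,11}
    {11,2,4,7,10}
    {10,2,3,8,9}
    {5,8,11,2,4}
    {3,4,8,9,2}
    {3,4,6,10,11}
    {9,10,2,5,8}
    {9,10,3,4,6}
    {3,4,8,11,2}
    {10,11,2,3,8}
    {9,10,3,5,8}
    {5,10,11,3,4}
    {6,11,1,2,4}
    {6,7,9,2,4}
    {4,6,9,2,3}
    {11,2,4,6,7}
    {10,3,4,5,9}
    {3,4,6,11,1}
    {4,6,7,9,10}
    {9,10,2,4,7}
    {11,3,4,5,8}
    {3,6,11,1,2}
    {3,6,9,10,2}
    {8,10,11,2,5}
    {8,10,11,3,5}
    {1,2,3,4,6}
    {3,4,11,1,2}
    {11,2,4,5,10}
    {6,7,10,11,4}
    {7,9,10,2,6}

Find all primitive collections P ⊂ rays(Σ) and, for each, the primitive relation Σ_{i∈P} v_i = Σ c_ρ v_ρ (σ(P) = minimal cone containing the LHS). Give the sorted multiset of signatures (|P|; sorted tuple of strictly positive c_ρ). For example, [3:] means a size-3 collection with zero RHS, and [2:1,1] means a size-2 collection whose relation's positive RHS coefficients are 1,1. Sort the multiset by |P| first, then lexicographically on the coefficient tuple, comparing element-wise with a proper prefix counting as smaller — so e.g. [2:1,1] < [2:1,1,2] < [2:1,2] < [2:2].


16 collections generate NE(X_Σ); each relation:

  P = {5,6}:  v_{5} + v_{6} = 0 ; sig = [2:]
  P = {9,11}:  v_{9} + v_{11} = 0 ; sig = [2:]
  P = {3,7}:  v_{3} + v_{7} = v_{6} ; sig = [2:1]
  P = {7,8}:  v_{7} + v_{8} = v_{2} ; sig = [2:1]
  P = {1,10}:  v_{1} + v_{10} = v_{6} + v_{11} ; sig = [2:1,1]
  P = {6,8}:  v_{6} + v_{8} = v_{2} + v_{3} ; sig = [2:1,1]
  P = {5,7}:  v_{5} + v_{7} = v_{2} + v_{4} + v_{10} ; sig = [2:1,1,1]
  P = {1,5}:  v_{1} + v_{5} = v_{2} + v_{3} + v_{4} + v_{11} ; sig = [2:1,1,1,1]
  P = {1,9}:  v_{1} + v_{9} = v_{2} + v_{3} + v_{4} + v_{6} ; sig = [2:1,1,1,1]
  P = {1,7}:  v_{1} + v_{7} = v_{2} + v_{4} + 2·v_{6} + v_{11} ; sig = [2:1,1,1,2]
  P = {1,8}:  v_{1} + v_{8} = 2·v_{2} + 2·v_{3} + v_{4} + v_{11} ; sig = [2:1,1,2,2]
  P = {2,3,5}:  v_{2} + v_{3} + v_{5} = v_{8} ; sig = [3:1]
  P = {4,8,10}:  v_{4} + v_{8} + v_{10} = v_{5} ; sig = [3:1]
  P = {2,3,4,10}:  v_{2} + v_{3} + v_{4} + v_{10} = 0 ; sig = [4:]
  P = {2,4,6,10}:  v_{2} + v_{4} + v_{6} + v_{10} = v_{7} ; sig = [4:1]
  P = {2,3,4,6,11}:  v_{2} + v_{3} + v_{4} + v_{6} + v_{11} = v_{1} ; sig = [5:1]

Signatures (|P|; sorted positive RHS coefficients), sorted:
    [2:]
    [2:]
    [2:1]
    [2:1]
    [2:1,1]
    [2:1,1]
    [2:1,1,1]
    [2:1,1,1,1]
    [2:1,1,1,1]
    [2:1,1,1,2]
    [2:1,1,2,2]
    [3:1]
    [3:1]
    [4:]
    [4:1]
    [5:1]


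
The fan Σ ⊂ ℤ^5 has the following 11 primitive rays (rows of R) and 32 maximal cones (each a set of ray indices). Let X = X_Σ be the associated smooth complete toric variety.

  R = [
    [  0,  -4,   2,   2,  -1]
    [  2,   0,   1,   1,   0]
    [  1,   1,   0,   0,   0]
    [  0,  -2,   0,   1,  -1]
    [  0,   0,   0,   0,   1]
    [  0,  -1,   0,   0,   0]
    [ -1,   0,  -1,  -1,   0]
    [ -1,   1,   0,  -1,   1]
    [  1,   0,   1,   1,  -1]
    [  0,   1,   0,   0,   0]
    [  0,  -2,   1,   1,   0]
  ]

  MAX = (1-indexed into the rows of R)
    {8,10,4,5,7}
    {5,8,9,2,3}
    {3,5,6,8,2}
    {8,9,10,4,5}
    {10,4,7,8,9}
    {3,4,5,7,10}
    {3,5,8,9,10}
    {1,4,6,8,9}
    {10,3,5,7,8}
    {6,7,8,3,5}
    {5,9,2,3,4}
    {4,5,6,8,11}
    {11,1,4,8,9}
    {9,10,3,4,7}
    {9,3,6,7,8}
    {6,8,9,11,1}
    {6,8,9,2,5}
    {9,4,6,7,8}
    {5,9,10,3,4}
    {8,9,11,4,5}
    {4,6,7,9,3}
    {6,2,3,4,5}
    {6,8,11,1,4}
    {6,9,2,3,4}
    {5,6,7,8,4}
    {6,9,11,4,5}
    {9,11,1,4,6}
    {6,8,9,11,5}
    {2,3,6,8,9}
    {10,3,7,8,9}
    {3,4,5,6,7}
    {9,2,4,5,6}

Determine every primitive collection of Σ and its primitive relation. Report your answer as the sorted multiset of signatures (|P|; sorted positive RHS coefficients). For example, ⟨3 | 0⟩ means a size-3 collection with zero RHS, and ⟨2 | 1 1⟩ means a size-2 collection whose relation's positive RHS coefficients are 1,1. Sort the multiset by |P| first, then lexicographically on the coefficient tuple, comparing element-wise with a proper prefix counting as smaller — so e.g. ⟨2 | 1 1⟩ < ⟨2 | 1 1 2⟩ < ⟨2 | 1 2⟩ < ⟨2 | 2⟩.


Primitive collections (18):

  • {6,10}:  v_{6} + v_{10} = 0  ⟹  sig = ⟨2 | 0⟩
  • {2,7}:  v_{2} + v_{7} = v_{3} + v_{6}  ⟹  sig = ⟨2 | 1 1⟩
  • {1,3}:  v_{1} + v_{3} = v_{6} + v_{9} + v_{11}  ⟹  sig = ⟨2 | 1 1 1⟩
  • {2,10}:  v_{2} + v_{10} = v_{3} + v_{5} + v_{9}  ⟹  sig = ⟨2 | 1 1 1⟩
  • {3,11}:  v_{3} + v_{11} = v_{5} + v_{6} + v_{9}  ⟹  sig = ⟨2 | 1 1 1⟩
  • {7,11}:  v_{7} + v_{11} = v_{4} + v_{6} + v_{8}  ⟹  sig = ⟨2 | 1 1 1⟩
  • {1,10}:  v_{1} + v_{10} = v_{4} + v_{8} + v_{9} + v_{11}  ⟹  sig = ⟨2 | 1 1 1 1⟩
  • {10,11}:  v_{10} + v_{11} = v_{4} + v_{5} + v_{8} + v_{9}  ⟹  sig = ⟨2 | 1 1 1 1⟩
  • {1,2}:  v_{1} + v_{2} = v_{5} + 2·v_{6} + 2·v_{9} + v_{11}  ⟹  sig = ⟨2 | 1 1 2 2⟩
  • {1,7}:  v_{1} + v_{7} = 2·v_{4} + 2·v_{6} + 2·v_{8} + v_{9}  ⟹  sig = ⟨2 | 1 2 2 2⟩
  • {1,5}:  v_{1} + v_{5} = 2·v_{11}  ⟹  sig = ⟨2 | 2⟩
  • {2,11}:  v_{2} + v_{11} = 2·v_{5} + 2·v_{6} + 2·v_{9}  ⟹  sig = ⟨2 | 2 2 2⟩
  • {3,4,8}:  v_{3} + v_{4} + v_{8} = 0  ⟹  sig = ⟨3 | 0⟩
  • {5,7,9}:  v_{5} + v_{7} + v_{9} = 0  ⟹  sig = ⟨3 | 0⟩
  • {2,4,8}:  v_{2} + v_{4} + v_{8} = v_{5} + v_{6} + v_{9}  ⟹  sig = ⟨3 | 1 1 1⟩
  • {3,5,6,9}:  v_{3} + v_{5} + v_{6} + v_{9} = v_{2}  ⟹  sig = ⟨4 | 1⟩
  • {4,5,6,8,9}:  v_{4} + v_{5} + v_{6} + v_{8} + v_{9} = v_{11}  ⟹  sig = ⟨5 | 1⟩
  • {4,6,8,9,11}:  v_{4} + v_{6} + v_{8} + v_{9} + v_{11} = v_{1}  ⟹  sig = ⟨5 | 1⟩

Sorted signature multiset PRS(X):
    |P|=2: 12 collections, coeffs (), (1,1), (1,1,1), (1,1,1), (1,1,1), (1,1,1), (1,1,1,1), (1,1,1,1), (1,1,2,2), (1,2,2,2), (2), (2,2,2)
    |P|=3: 3 collections, coeffs (), (), (1,1,1)
    |P|=4: 1 collection, coeffs (1)
    |P|=5: 2 collections, coeffs (1), (1)


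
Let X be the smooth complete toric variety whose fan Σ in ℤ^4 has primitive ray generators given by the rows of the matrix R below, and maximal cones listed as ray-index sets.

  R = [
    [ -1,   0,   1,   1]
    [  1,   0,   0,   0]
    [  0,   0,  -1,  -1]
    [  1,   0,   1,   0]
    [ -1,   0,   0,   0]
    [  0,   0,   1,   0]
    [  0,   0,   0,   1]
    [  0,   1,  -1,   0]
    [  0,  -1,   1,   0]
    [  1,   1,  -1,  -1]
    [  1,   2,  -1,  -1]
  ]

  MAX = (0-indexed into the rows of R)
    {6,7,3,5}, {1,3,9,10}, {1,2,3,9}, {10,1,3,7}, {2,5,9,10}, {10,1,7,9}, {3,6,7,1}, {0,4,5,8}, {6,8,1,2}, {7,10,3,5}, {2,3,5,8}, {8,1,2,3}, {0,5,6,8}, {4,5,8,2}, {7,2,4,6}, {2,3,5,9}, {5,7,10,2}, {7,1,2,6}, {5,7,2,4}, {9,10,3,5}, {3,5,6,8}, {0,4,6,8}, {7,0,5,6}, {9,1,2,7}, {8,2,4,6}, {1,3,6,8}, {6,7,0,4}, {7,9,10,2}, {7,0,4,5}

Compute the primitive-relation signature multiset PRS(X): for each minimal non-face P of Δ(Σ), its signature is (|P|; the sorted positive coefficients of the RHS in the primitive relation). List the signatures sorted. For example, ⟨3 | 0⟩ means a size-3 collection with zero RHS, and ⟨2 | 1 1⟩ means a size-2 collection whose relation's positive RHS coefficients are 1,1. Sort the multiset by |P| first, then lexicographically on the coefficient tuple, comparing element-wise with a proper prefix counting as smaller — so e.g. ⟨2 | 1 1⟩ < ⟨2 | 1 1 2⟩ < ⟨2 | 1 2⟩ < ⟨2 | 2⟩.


Primitive collections (23):

  {1,4}:  v_{1} + v_{4} = 0  ⟹  sig = ⟨2 | 0⟩
  {7,8}:  v_{7} + v_{8} = 0  ⟹  sig = ⟨2 | 0⟩
  {0,2}:  v_{0} + v_{2} = v_{4}  ⟹  sig = ⟨2 | 1⟩
  {1,5}:  v_{1} + v_{5} = v_{3}  ⟹  sig = ⟨2 | 1⟩
  {3,4}:  v_{3} + v_{4} = v_{5}  ⟹  sig = ⟨2 | 1⟩
  {0,1}:  v_{0} + v_{1} = v_{5} + v_{6}  ⟹  sig = ⟨2 | 1 1⟩
  {0,9}:  v_{0} + v_{9} = v_{5} + v_{7}  ⟹  sig = ⟨2 | 1 1⟩
  {6,9}:  v_{6} + v_{9} = v_{1} + v_{7}  ⟹  sig = ⟨2 | 1 1⟩
  {8,9}:  v_{8} + v_{9} = v_{2} + v_{3}  ⟹  sig = ⟨2 | 1 1⟩
  {8,10}:  v_{8} + v_{10} = v_{5} + v_{9}  ⟹  sig = ⟨2 | 1 1⟩
  {4,9}:  v_{4} + v_{9} = v_{2} + v_{5} + v_{7}  ⟹  sig = ⟨2 | 1 1 1⟩
  {0,3}:  v_{0} + v_{3} = 2·v_{5} + v_{6}  ⟹  sig = ⟨2 | 1 2⟩
  {6,10}:  v_{6} + v_{10} = v_{3} + 2·v_{7}  ⟹  sig = ⟨2 | 1 2⟩
  {4,10}:  v_{4} + v_{10} = v_{2} + 2·v_{5} + 2·v_{7}  ⟹  sig = ⟨2 | 1 2 2⟩
  {0,10}:  v_{0} + v_{10} = 2·v_{5} + 2·v_{7}  ⟹  sig = ⟨2 | 2 2⟩
  {2,5,6}:  v_{2} + v_{5} + v_{6} = 0  ⟹  sig = ⟨3 | 0⟩
  {2,3,6}:  v_{2} + v_{3} + v_{6} = v_{1}  ⟹  sig = ⟨3 | 1⟩
  {2,3,7}:  v_{2} + v_{3} + v_{7} = v_{9}  ⟹  sig = ⟨3 | 1⟩
  {4,5,6}:  v_{4} + v_{5} + v_{6} = v_{0}  ⟹  sig = ⟨3 | 1⟩
  {5,7,9}:  v_{5} + v_{7} + v_{9} = v_{10}  ⟹  sig = ⟨3 | 1⟩
  {3,7,9}:  v_{3} + v_{7} + v_{9} = v_{1} + v_{10}  ⟹  sig = ⟨3 | 1 1⟩
  {2,3,10}:  v_{2} + v_{3} + v_{10} = v_{5} + 2·v_{9}  ⟹  sig = ⟨3 | 1 2⟩
  {1,2,10}:  v_{1} + v_{2} + v_{10} = 2·v_{9}  ⟹  sig = ⟨3 | 2⟩

Sorted signature multiset PRS(X):
{ ⟨2 | 0⟩ ×2,  ⟨2 | 1⟩ ×3,  ⟨2 | 1 1⟩ ×5,  ⟨2 | 1 1 1⟩,  ⟨2 | 1 2⟩ ×2,  ⟨2 | 1 2 2⟩,  ⟨2 | 2 2⟩,  ⟨3 | 0⟩,  ⟨3 | 1⟩ ×4,  ⟨3 | 1 1⟩,  ⟨3 | 1 2⟩,  ⟨3 | 2⟩ }


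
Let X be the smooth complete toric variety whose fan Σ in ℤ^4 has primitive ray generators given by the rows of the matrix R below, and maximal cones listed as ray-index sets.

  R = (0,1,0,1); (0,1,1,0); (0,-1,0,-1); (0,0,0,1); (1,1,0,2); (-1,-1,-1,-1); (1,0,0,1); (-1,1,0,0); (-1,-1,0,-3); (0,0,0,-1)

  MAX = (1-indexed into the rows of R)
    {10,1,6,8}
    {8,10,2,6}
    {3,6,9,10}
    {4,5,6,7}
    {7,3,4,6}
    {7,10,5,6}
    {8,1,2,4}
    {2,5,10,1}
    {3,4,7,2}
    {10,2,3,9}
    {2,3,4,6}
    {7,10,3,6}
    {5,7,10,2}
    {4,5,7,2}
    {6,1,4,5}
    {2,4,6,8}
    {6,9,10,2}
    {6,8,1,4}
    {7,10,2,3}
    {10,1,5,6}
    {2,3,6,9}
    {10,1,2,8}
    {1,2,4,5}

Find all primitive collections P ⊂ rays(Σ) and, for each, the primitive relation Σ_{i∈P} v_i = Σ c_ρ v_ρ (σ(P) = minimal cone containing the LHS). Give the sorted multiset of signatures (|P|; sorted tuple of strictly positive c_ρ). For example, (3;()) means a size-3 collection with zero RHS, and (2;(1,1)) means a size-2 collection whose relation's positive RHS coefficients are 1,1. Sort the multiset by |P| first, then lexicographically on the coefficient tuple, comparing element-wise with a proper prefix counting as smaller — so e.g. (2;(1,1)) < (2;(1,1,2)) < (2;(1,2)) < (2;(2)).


Primitive collections (16):

  {1,3}:  v_{1} + v_{3} = 0 — sig = (2;())
  {4,10}:  v_{4} + v_{10} = 0 — sig = (2;())
  {1,7}:  v_{1} + v_{7} = v_{5} — sig = (2;(1))
  {3,5}:  v_{3} + v_{5} = v_{7} — sig = (2;(1))
  {5,9}:  v_{5} + v_{9} = v_{10} — sig = (2;(1))
  {7,8}:  v_{7} + v_{8} = v_{1} — sig = (2;(1))
  {3,8}:  v_{3} + v_{8} = v_{2} + v_{6} — sig = (2;(1,1))
  {7,9}:  v_{7} + v_{9} = v_{3} + v_{10} — sig = (2;(1,1))
  {1,9}:  v_{1} + v_{9} = v_{2} + v_{6} + v_{10} — sig = (2;(1,1,1))
  {4,9}:  v_{4} + v_{9} = v_{2} + v_{3} + v_{6} — sig = (2;(1,1,1))
  {8,9}:  v_{8} + v_{9} = 2·v_{2} + 2·v_{6} + v_{10} — sig = (2;(1,2,2))
  {5,8}:  v_{5} + v_{8} = 2·v_{1} — sig = (2;(2))
  {2,6,7}:  v_{2} + v_{6} + v_{7} = 0 — sig = (3;())
  {1,2,6}:  v_{1} + v_{2} + v_{6} = v_{8} — sig = (3;(1))
  {2,5,6}:  v_{2} + v_{5} + v_{6} = v_{1} — sig = (3;(1))
  {2,3,6,10}:  v_{2} + v_{3} + v_{6} + v_{10} = v_{9} — sig = (4;(1))

Signatures (|P|; sorted positive RHS coefficients), sorted:
    (2;())
    (2;())
    (2;(1))
    (2;(1))
    (2;(1))
    (2;(1))
    (2;(1,1))
    (2;(1,1))
    (2;(1,1,1))
    (2;(1,1,1))
    (2;(1,2,2))
    (2;(2))
    (3;())
    (3;(1))
    (3;(1))
    (4;(1))
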